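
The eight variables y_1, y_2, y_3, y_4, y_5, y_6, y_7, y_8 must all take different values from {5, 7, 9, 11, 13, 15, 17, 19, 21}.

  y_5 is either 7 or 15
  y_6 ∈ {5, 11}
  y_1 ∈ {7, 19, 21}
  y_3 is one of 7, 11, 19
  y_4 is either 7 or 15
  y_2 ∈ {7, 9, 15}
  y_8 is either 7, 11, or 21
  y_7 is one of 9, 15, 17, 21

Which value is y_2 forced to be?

9

The 8 variables draw from only 8 values {5, 7, 9, 11, 15, 17, 19, 21}, so each is used; only y_6 can be 5, hence y_6 = 5.
The 7 still-open variables together cover exactly {7, 9, 11, 15, 17, 19, 21} — 7 values for 7 variables — and 17 appears only in y_7's list, so y_7 = 17.
The 6 still-open variables together cover exactly {7, 9, 11, 15, 19, 21} — 6 values for 6 variables — and 9 appears only in y_2's list, so y_2 = 9.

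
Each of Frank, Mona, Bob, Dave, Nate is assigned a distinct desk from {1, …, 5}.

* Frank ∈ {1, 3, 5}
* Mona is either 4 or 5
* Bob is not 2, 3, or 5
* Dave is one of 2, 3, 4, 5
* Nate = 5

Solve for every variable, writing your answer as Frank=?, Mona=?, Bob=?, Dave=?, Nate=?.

Frank=3, Mona=4, Bob=1, Dave=2, Nate=5

Nate must be 5 (only option left). So Frank, Mona, Dave can't be 5.
Mona's domain is down to {4}, so Mona = 4. Strike 4 from Bob, Dave.
Bob must be 1 (only option left). Eliminate 1 elsewhere: Frank.
Frank's domain is down to {3}, so Frank = 3. Eliminate 3 elsewhere: Dave.
That leaves Dave = 2.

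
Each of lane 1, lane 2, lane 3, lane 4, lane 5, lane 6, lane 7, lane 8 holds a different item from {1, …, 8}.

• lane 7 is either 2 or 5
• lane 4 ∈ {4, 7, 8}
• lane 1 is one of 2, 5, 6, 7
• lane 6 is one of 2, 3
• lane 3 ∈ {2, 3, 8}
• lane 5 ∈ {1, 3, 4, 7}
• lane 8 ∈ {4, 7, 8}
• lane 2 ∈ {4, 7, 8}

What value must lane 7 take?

5

The 8 variables together cover exactly {1, 2, 3, 4, 5, 6, 7, 8} — 8 values for 8 variables — and 1 appears only in lane 5's list, so lane 5 = 1.
Among the 7 still-open variables, 6 fits only lane 1 (and all 7 values in {2, 3, 4, 5, 6, 7, 8} must be used), so lane 1 = 6.
The 6 still-open variables together cover exactly {2, 3, 4, 5, 7, 8} — 6 values for 6 variables — and 5 appears only in lane 7's list, so lane 7 = 5.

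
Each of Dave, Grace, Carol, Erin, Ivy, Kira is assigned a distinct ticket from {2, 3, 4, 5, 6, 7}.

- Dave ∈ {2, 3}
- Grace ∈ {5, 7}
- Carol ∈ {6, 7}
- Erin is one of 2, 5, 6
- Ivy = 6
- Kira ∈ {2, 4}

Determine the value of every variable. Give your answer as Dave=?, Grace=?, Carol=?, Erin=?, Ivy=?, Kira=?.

Dave=3, Grace=5, Carol=7, Erin=2, Ivy=6, Kira=4

Ivy has just one choice, so Ivy = 6. Strike 6 from Carol, Erin.
Carol has just one choice, so Carol = 7. Strike 7 from Grace.
That leaves Grace = 5. So Erin can't be 5.
Erin has just one choice, so Erin = 2. So Dave, Kira can't be 2.
Kira has just one choice, so Kira = 4.
Dave has just one choice, so Dave = 3.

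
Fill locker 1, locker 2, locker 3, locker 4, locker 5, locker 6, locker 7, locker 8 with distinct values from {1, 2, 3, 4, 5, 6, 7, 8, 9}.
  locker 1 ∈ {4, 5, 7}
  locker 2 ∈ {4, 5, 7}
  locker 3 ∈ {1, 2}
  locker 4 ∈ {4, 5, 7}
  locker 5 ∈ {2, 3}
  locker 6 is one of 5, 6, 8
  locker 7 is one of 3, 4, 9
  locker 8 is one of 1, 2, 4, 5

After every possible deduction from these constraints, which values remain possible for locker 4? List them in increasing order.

4, 5, 7

locker 1, locker 2, locker 4 between them cover only {4, 5, 7} — a naked triple. Remove those values from locker 6, locker 7, locker 8.
locker 3 and locker 8 share exactly the 2 values {1, 2}; by pigeonhole those values go to them, so strike 1, 2 from locker 5.
locker 5's domain is down to {3}, so locker 5 = 3. Strike 3 from locker 7.
That leaves locker 7 = 9.
No further eliminations apply; locker 4 can still be any of 4, 5, 7.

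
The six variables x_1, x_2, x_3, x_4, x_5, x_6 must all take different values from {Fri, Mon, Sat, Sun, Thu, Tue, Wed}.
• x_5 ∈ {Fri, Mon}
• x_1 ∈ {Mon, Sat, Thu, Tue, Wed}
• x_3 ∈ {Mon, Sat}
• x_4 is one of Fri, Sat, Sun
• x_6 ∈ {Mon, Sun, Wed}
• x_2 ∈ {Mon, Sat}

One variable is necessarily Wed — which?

x_6

The 2 variables x_2 and x_3 are confined to {Mon, Sat}, which locks those values in; drop them from x_1, x_4, x_5, x_6.
x_5 must be Fri (only option left). Eliminate Fri elsewhere: x_4.
That leaves x_4 = Sun. Remove Sun from x_6.
So Wed goes to x_6.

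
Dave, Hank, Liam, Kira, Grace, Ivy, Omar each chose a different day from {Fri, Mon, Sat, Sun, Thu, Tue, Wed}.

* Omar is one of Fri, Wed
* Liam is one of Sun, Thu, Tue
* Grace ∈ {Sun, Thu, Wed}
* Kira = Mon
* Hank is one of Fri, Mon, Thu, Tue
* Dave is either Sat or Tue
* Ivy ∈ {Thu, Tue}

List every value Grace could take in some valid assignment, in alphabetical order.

Kira has just one choice, so Kira = Mon. Eliminate Mon elsewhere: Hank.
The 6 still-open variables draw from only 6 values {Fri, Sat, Sun, Thu, Tue, Wed}, so each is used; only Dave can be Sat, hence Dave = Sat.
No further eliminations apply; Grace can still be any of Sun, Thu, Wed.

Sun, Thu, Wed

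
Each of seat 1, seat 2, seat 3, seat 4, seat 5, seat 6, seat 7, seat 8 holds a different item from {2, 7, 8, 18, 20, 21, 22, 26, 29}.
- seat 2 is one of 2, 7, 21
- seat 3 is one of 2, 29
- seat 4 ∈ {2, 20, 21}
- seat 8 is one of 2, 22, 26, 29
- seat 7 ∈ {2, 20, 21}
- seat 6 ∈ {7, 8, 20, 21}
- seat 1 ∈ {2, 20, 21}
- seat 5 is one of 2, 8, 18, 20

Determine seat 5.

18

seat 1, seat 4, seat 7 share exactly the 3 values {2, 20, 21}; by pigeonhole those values go to them, so strike 2, 20, 21 from seat 2, seat 3, seat 5, seat 6, seat 8.
seat 2 has just one choice, so seat 2 = 7. Eliminate 7 elsewhere: seat 6.
seat 3 must be 29 (only option left). Strike 29 from seat 8.
seat 6 must be 8 (only option left). Eliminate 8 elsewhere: seat 5.
So seat 5 = 18.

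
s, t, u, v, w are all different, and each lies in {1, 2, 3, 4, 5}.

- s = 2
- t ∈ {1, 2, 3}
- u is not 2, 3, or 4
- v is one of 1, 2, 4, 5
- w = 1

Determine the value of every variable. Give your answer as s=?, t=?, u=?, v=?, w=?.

s=2, t=3, u=5, v=4, w=1

s must be 2 (only option left). Remove 2 from t, v.
w has just one choice, so w = 1. So t, u, v can't be 1.
t's domain is down to {3}, so t = 3.
u's domain is down to {5}, so u = 5. Eliminate 5 elsewhere: v.
v's domain is down to {4}, so v = 4.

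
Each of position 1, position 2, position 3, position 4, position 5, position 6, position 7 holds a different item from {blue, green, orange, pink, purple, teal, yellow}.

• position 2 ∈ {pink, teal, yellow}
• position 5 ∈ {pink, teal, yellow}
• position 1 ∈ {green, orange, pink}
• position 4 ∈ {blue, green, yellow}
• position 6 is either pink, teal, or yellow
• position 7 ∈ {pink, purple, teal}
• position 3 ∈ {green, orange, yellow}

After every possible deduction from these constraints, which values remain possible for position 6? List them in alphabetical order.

The 7 variables together cover exactly {blue, green, orange, pink, purple, teal, yellow} — 7 values for 7 variables — and blue appears only in position 4's list, so position 4 = blue.
Among the 6 still-open variables, purple fits only position 7 (and all 6 values in {green, orange, pink, purple, teal, yellow} must be used), so position 7 = purple.
The 3 variables position 2, position 5, position 6 are confined to {pink, teal, yellow}, which locks those values in; drop them from position 1, position 3.
No further eliminations apply; position 6 can still be any of pink, teal, yellow.

pink, teal, yellow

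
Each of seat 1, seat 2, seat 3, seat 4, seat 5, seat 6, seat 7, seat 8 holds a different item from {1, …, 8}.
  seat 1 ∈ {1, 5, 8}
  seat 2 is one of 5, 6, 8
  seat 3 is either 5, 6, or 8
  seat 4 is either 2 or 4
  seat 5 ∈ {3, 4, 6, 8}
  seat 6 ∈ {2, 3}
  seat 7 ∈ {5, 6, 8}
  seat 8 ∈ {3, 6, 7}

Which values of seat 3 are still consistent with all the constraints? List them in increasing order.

5, 6, 8

Among the 8 variables, 1 fits only seat 1 (and all 8 values in {1, 2, 3, 4, 5, 6, 7, 8} must be used), so seat 1 = 1.
The 7 still-open variables together cover exactly {2, 3, 4, 5, 6, 7, 8} — 7 values for 7 variables — and 7 appears only in seat 8's list, so seat 8 = 7.
seat 2, seat 3, seat 7 between them cover only {5, 6, 8} — a naked triple. Remove those values from seat 5.
No further eliminations apply; seat 3 can still be any of 5, 6, 8.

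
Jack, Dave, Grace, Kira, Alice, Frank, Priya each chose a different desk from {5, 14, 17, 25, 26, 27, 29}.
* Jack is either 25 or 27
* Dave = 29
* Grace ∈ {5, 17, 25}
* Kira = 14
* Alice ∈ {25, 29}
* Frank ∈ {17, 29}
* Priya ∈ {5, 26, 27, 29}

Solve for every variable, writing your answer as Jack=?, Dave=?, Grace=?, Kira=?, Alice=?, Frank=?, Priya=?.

Dave's domain is down to {29}, so Dave = 29. Remove 29 from Alice, Frank, Priya.
That leaves Kira = 14.
That leaves Alice = 25. So Jack, Grace can't be 25.
Frank has just one choice, so Frank = 17. So Grace can't be 17.
That leaves Jack = 27. Eliminate 27 elsewhere: Priya.
Grace has just one choice, so Grace = 5. So Priya can't be 5.
Priya has just one choice, so Priya = 26.

Jack=27, Dave=29, Grace=5, Kira=14, Alice=25, Frank=17, Priya=26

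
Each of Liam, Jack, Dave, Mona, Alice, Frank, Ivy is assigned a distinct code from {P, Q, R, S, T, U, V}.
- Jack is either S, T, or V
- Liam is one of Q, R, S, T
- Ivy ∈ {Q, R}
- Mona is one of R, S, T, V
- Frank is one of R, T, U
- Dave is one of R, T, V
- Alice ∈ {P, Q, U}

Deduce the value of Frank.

U

Among the 7 variables, P fits only Alice (and all 7 values in {P, Q, R, S, T, U, V} must be used), so Alice = P.
The 6 still-open variables together cover exactly {Q, R, S, T, U, V} — 6 values for 6 variables — and U appears only in Frank's list, so Frank = U.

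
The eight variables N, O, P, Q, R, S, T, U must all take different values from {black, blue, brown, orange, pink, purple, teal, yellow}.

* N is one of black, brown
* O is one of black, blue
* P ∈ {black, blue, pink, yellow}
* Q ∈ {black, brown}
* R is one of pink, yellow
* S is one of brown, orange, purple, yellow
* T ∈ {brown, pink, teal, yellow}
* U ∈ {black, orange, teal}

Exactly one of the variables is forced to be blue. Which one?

Among the 8 variables, purple fits only S (and all 8 values in {black, blue, brown, orange, pink, purple, teal, yellow} must be used), so S = purple.
Among the 7 still-open variables, orange fits only U (and all 7 values in {black, blue, brown, orange, pink, teal, yellow} must be used), so U = orange.
The 6 still-open variables together cover exactly {black, blue, brown, pink, teal, yellow} — 6 values for 6 variables — and teal appears only in T's list, so T = teal.
N and Q share exactly the 2 values {black, brown}; by pigeonhole those values go to them, so strike black, brown from O, P.
So blue goes to O.

O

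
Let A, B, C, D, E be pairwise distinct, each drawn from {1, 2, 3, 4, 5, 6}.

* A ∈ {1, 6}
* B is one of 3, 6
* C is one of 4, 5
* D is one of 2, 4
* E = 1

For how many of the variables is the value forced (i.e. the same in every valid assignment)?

3

E's domain is down to {1}, so E = 1. So A can't be 1.
A's domain is down to {6}, so A = 6. Eliminate 6 elsewhere: B.
B's domain is down to {3}, so B = 3.
Determined: A=6, B=3, E=1. The other variables each still have more than one consistent value. That makes 3.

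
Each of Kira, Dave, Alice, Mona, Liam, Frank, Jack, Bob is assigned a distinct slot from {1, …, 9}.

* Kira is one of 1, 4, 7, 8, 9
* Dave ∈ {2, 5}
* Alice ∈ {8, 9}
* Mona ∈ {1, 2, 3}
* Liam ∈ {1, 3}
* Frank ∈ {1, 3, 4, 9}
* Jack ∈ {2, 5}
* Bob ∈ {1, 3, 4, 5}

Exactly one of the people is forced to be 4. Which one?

The 8 variables draw from only 8 values {1, 2, 3, 4, 5, 7, 8, 9}, so each is used; only Kira can be 7, hence Kira = 7.
The 7 still-open variables together cover exactly {1, 2, 3, 4, 5, 8, 9} — 7 values for 7 variables — and 8 appears only in Alice's list, so Alice = 8.
The 6 still-open variables draw from only 6 values {1, 2, 3, 4, 5, 9}, so each is used; only Frank can be 9, hence Frank = 9.
The 5 still-open variables draw from only 5 values {1, 2, 3, 4, 5}, so each is used; only Bob can be 4, hence Bob = 4.

Bob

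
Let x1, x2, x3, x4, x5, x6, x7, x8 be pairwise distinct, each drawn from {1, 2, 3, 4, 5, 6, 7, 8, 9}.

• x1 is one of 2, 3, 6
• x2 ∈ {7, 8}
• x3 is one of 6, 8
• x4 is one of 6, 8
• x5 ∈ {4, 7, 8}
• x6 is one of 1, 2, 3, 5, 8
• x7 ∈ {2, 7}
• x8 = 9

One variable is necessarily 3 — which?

x1

x8 must be 9 (only option left).
The 2 variables x3 and x4 are confined to {6, 8}, which locks those values in; drop them from x1, x2, x5, x6.
x2 has just one choice, so x2 = 7. Remove 7 from x5, x7.
That leaves x5 = 4.
x7's domain is down to {2}, so x7 = 2. Remove 2 from x1, x6.
So 3 goes to x1.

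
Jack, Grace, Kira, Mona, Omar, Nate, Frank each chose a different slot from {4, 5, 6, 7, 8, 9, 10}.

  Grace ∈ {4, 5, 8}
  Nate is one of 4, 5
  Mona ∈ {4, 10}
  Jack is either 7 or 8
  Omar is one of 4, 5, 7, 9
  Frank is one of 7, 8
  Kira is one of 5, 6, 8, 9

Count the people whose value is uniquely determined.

3

Among the 7 variables, 6 fits only Kira (and all 7 values in {4, 5, 6, 7, 8, 9, 10} must be used), so Kira = 6.
The 6 still-open variables draw from only 6 values {4, 5, 7, 8, 9, 10}, so each is used; only Omar can be 9, hence Omar = 9.
The 5 still-open variables together cover exactly {4, 5, 7, 8, 10} — 5 values for 5 variables — and 10 appears only in Mona's list, so Mona = 10.
Jack and Frank share exactly the 2 values {7, 8}; by pigeonhole those values go to them, so strike 7, 8 from Grace.
Determined: Kira=6, Mona=10, Omar=9. The other people each still have more than one consistent value. That makes 3.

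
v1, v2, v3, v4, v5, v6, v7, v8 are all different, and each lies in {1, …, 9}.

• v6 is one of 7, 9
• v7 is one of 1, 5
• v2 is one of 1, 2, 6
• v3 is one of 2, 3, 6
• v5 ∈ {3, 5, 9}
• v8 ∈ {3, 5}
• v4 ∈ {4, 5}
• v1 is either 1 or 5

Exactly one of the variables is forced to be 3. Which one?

v8

Among the 8 variables, 4 fits only v4 (and all 8 values in {1, 2, 3, 4, 5, 6, 7, 9} must be used), so v4 = 4.
The 7 still-open variables draw from only 7 values {1, 2, 3, 5, 6, 7, 9}, so each is used; only v6 can be 7, hence v6 = 7.
The 6 still-open variables draw from only 6 values {1, 2, 3, 5, 6, 9}, so each is used; only v5 can be 9, hence v5 = 9.
v1 and v7 share exactly the 2 values {1, 5}; by pigeonhole those values go to them, so strike 1, 5 from v2, v8.
So 3 goes to v8.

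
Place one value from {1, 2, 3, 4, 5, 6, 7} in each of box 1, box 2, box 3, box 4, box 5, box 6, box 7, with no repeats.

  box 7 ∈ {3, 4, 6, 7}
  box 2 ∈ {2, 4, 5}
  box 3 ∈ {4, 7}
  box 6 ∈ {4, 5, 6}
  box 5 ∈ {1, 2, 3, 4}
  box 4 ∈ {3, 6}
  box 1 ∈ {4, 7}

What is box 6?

The 7 variables draw from only 7 values {1, 2, 3, 4, 5, 6, 7}, so each is used; only box 5 can be 1, hence box 5 = 1.
The 6 still-open variables together cover exactly {2, 3, 4, 5, 6, 7} — 6 values for 6 variables — and 2 appears only in box 2's list, so box 2 = 2.
The 5 still-open variables draw from only 5 values {3, 4, 5, 6, 7}, so each is used; only box 6 can be 5, hence box 6 = 5.

5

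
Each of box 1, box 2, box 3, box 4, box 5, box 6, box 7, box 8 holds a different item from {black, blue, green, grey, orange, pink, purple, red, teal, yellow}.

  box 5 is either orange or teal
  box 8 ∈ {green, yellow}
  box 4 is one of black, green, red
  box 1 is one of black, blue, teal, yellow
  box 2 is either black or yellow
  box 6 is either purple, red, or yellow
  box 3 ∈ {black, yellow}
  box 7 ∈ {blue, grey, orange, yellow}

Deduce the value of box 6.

purple

The 2 variables box 2 and box 3 are confined to {black, yellow}, which locks those values in; drop them from box 1, box 4, box 6, box 7, box 8.
box 8 has just one choice, so box 8 = green. Strike green from box 4.
box 4's domain is down to {red}, so box 4 = red. So box 6 can't be red.
So box 6 = purple.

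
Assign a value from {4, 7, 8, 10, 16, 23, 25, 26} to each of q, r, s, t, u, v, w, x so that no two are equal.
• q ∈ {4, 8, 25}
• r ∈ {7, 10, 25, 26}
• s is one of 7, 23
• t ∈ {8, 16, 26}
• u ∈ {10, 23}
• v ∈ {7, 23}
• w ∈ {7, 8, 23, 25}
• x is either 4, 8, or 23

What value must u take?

10

Among the 8 variables, 16 fits only t (and all 8 values in {4, 7, 8, 10, 16, 23, 25, 26} must be used), so t = 16.
The 7 still-open variables draw from only 7 values {4, 7, 8, 10, 23, 25, 26}, so each is used; only r can be 26, hence r = 26.
Among the 6 still-open variables, 10 fits only u (and all 6 values in {4, 7, 8, 10, 23, 25} must be used), so u = 10.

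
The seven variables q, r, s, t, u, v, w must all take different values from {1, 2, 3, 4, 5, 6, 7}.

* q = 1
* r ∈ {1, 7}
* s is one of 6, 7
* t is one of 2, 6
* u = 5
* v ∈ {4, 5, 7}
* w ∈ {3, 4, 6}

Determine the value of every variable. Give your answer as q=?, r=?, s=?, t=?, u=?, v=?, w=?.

q's domain is down to {1}, so q = 1. Eliminate 1 elsewhere: r.
r must be 7 (only option left). So s, v can't be 7.
s's domain is down to {6}, so s = 6. Remove 6 from t, w.
t's domain is down to {2}, so t = 2.
u's domain is down to {5}, so u = 5. Strike 5 from v.
v's domain is down to {4}, so v = 4. Strike 4 from w.
That leaves w = 3.

q=1, r=7, s=6, t=2, u=5, v=4, w=3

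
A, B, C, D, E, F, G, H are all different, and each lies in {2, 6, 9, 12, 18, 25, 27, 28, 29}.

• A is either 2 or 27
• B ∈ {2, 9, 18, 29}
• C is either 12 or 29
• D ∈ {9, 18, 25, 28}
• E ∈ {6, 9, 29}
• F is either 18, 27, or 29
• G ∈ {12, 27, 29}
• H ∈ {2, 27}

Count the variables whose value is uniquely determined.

3

A and H between them cover only {2, 27} — a naked pair. Remove those values from B, F, G.
C and G between them cover only {12, 29} — a naked pair. Remove those values from B, E, F.
That leaves F = 18. Eliminate 18 elsewhere: B, D.
That leaves B = 9. Eliminate 9 elsewhere: D, E.
That leaves E = 6.
Determined: B=9, E=6, F=18. The other variables each still have more than one consistent value. That makes 3.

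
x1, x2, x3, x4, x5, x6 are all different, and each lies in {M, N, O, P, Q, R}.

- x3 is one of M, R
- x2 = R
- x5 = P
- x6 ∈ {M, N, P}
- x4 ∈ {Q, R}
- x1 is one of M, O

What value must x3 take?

M

x2's domain is down to {R}, so x2 = R. Strike R from x3, x4.
So x3 = M.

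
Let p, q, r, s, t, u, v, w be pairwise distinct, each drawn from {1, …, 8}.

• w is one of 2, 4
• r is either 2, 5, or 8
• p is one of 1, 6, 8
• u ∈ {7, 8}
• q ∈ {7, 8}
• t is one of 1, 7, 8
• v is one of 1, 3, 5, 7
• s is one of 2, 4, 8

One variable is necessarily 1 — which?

t

Among the 8 variables, 3 fits only v (and all 8 values in {1, 2, 3, 4, 5, 6, 7, 8} must be used), so v = 3.
The 7 still-open variables draw from only 7 values {1, 2, 4, 5, 6, 7, 8}, so each is used; only r can be 5, hence r = 5.
Among the 6 still-open variables, 6 fits only p (and all 6 values in {1, 2, 4, 6, 7, 8} must be used), so p = 6.
The 5 still-open variables together cover exactly {1, 2, 4, 7, 8} — 5 values for 5 variables — and 1 appears only in t's list, so t = 1.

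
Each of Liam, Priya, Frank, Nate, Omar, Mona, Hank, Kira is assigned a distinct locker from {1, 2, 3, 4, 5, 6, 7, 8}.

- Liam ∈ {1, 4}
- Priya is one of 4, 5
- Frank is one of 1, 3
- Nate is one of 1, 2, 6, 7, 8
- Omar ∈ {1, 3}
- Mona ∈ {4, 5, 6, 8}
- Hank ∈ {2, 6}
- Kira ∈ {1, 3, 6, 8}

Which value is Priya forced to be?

5

The 8 variables together cover exactly {1, 2, 3, 4, 5, 6, 7, 8} — 8 values for 8 variables — and 7 appears only in Nate's list, so Nate = 7.
Among the 7 still-open variables, 2 fits only Hank (and all 7 values in {1, 2, 3, 4, 5, 6, 8} must be used), so Hank = 2.
Frank and Omar between them cover only {1, 3} — a naked pair. Remove those values from Liam, Kira.
Liam has just one choice, so Liam = 4. So Priya, Mona can't be 4.
So Priya = 5.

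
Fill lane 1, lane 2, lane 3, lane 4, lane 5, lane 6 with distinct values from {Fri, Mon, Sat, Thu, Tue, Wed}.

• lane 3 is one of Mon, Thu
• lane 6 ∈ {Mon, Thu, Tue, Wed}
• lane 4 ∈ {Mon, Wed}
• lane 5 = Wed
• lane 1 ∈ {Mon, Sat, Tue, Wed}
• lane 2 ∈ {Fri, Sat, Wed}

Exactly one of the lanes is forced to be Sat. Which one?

lane 1

lane 5's domain is down to {Wed}, so lane 5 = Wed. So lane 1, lane 2, lane 4, lane 6 can't be Wed.
lane 4's domain is down to {Mon}, so lane 4 = Mon. Remove Mon from lane 1, lane 3, lane 6.
lane 3's domain is down to {Thu}, so lane 3 = Thu. Remove Thu from lane 6.
lane 6 has just one choice, so lane 6 = Tue. Eliminate Tue elsewhere: lane 1.
So Sat goes to lane 1.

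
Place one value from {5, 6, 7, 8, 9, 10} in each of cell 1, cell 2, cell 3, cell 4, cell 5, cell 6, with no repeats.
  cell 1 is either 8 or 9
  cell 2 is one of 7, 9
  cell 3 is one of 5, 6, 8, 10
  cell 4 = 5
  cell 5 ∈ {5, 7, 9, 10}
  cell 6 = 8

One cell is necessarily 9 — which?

cell 4 must be 5 (only option left). Eliminate 5 elsewhere: cell 3, cell 5.
cell 6 has just one choice, so cell 6 = 8. So cell 1, cell 3 can't be 8.
So 9 goes to cell 1.

cell 1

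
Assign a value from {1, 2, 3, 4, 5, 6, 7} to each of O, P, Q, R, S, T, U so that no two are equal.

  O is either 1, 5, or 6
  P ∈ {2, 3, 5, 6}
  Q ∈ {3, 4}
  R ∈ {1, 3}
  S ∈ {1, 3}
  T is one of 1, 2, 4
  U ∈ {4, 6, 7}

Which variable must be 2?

Among the 7 variables, 7 fits only U (and all 7 values in {1, 2, 3, 4, 5, 6, 7} must be used), so U = 7.
R and S share exactly the 2 values {1, 3}; by pigeonhole those values go to them, so strike 1, 3 from O, P, Q, T.
Q's domain is down to {4}, so Q = 4. Eliminate 4 elsewhere: T.
So 2 goes to T.

T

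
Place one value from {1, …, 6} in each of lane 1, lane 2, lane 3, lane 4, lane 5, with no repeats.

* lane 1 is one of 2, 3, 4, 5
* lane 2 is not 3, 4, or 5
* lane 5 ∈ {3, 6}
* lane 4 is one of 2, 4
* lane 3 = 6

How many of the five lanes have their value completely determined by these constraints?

lane 3 has just one choice, so lane 3 = 6. Strike 6 from lane 2, lane 5.
lane 5's domain is down to {3}, so lane 5 = 3. Eliminate 3 elsewhere: lane 1.
Determined: lane 3=6, lane 5=3. The other lanes each still have more than one consistent value. That makes 2.

2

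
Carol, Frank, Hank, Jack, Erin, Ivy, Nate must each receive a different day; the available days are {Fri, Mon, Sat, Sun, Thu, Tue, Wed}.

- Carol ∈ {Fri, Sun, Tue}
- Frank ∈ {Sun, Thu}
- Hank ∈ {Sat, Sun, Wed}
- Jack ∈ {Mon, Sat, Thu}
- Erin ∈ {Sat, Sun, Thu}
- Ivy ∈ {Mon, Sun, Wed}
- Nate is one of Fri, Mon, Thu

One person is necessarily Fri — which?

The 7 variables draw from only 7 values {Fri, Mon, Sat, Sun, Thu, Tue, Wed}, so each is used; only Carol can be Tue, hence Carol = Tue.
The 6 still-open variables together cover exactly {Fri, Mon, Sat, Sun, Thu, Wed} — 6 values for 6 variables — and Fri appears only in Nate's list, so Nate = Fri.

Nate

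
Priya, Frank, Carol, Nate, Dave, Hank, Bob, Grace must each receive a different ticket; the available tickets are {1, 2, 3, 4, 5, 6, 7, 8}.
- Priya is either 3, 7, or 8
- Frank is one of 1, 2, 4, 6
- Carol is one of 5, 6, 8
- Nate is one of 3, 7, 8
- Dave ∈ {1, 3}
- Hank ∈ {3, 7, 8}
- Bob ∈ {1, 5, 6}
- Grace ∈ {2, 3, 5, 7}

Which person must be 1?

The 8 variables together cover exactly {1, 2, 3, 4, 5, 6, 7, 8} — 8 values for 8 variables — and 4 appears only in Frank's list, so Frank = 4.
Among the 7 still-open variables, 2 fits only Grace (and all 7 values in {1, 2, 3, 5, 6, 7, 8} must be used), so Grace = 2.
Priya, Nate, Hank share exactly the 3 values {3, 7, 8}; by pigeonhole those values go to them, so strike 3, 7, 8 from Carol, Dave.
So 1 goes to Dave.

Dave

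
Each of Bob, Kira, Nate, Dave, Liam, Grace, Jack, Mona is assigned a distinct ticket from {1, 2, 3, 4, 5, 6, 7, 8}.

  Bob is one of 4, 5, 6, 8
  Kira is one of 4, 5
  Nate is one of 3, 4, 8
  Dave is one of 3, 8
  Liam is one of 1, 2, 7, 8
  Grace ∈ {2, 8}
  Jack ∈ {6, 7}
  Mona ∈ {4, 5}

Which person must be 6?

The 8 variables together cover exactly {1, 2, 3, 4, 5, 6, 7, 8} — 8 values for 8 variables — and 1 appears only in Liam's list, so Liam = 1.
The 7 still-open variables together cover exactly {2, 3, 4, 5, 6, 7, 8} — 7 values for 7 variables — and 2 appears only in Grace's list, so Grace = 2.
The 6 still-open variables together cover exactly {3, 4, 5, 6, 7, 8} — 6 values for 6 variables — and 7 appears only in Jack's list, so Jack = 7.
The 5 still-open variables together cover exactly {3, 4, 5, 6, 8} — 5 values for 5 variables — and 6 appears only in Bob's list, so Bob = 6.

Bob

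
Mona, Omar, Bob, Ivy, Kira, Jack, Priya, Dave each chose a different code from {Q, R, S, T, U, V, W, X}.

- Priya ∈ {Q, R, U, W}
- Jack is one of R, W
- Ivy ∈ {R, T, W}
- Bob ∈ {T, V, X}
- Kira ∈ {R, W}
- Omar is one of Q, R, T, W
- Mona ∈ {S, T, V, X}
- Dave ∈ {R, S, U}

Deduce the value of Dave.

The 2 variables Kira and Jack are confined to {R, W}, which locks those values in; drop them from Omar, Ivy, Priya, Dave.
Ivy's domain is down to {T}, so Ivy = T. Strike T from Mona, Omar, Bob.
Omar must be Q (only option left). So Priya can't be Q.
That leaves Priya = U. Strike U from Dave.
So Dave = S.

S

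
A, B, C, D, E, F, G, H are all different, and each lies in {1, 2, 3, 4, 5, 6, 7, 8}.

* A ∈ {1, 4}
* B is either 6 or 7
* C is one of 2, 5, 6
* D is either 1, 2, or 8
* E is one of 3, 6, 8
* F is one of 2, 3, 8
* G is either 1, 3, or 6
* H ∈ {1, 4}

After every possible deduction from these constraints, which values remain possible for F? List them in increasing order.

The 8 variables draw from only 8 values {1, 2, 3, 4, 5, 6, 7, 8}, so each is used; only C can be 5, hence C = 5.
The 7 still-open variables together cover exactly {1, 2, 3, 4, 6, 7, 8} — 7 values for 7 variables — and 7 appears only in B's list, so B = 7.
A and H between them cover only {1, 4} — a naked pair. Remove those values from D, G.
No further eliminations apply; F can still be any of 2, 3, 8.

2, 3, 8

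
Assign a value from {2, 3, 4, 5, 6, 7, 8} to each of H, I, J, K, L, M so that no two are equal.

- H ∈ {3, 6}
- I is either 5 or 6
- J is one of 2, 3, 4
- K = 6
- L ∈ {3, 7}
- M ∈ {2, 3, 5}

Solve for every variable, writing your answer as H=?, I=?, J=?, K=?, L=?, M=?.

K has just one choice, so K = 6. Eliminate 6 elsewhere: H, I.
H must be 3 (only option left). Strike 3 from J, L, M.
That leaves I = 5. Remove 5 from M.
That leaves L = 7.
M must be 2 (only option left). Strike 2 from J.
J's domain is down to {4}, so J = 4.

H=3, I=5, J=4, K=6, L=7, M=2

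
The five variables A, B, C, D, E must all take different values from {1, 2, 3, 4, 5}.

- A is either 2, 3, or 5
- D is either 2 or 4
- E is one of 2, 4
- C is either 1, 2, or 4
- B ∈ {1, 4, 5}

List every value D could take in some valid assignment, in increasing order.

2, 4

The 5 variables draw from only 5 values {1, 2, 3, 4, 5}, so each is used; only A can be 3, hence A = 3.
The 4 still-open variables together cover exactly {1, 2, 4, 5} — 4 values for 4 variables — and 5 appears only in B's list, so B = 5.
The 3 still-open variables draw from only 3 values {1, 2, 4}, so each is used; only C can be 1, hence C = 1.
No further eliminations apply; D can still be any of 2, 4.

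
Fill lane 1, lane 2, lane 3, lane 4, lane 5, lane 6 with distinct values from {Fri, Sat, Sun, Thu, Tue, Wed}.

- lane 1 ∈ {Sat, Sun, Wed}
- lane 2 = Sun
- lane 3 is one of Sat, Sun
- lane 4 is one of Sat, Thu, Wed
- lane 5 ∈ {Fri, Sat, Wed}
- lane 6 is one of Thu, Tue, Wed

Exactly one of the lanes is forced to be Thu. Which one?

lane 4

lane 2 has just one choice, so lane 2 = Sun. Strike Sun from lane 1, lane 3.
lane 3's domain is down to {Sat}, so lane 3 = Sat. Remove Sat from lane 1, lane 4, lane 5.
lane 1 must be Wed (only option left). Eliminate Wed elsewhere: lane 4, lane 5, lane 6.
So Thu goes to lane 4.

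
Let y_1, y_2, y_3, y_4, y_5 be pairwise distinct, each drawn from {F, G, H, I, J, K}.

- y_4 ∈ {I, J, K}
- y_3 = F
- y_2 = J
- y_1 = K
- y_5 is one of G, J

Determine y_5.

G

y_1 must be K (only option left). Remove K from y_4.
y_2 must be J (only option left). Eliminate J elsewhere: y_4, y_5.
So y_5 = G.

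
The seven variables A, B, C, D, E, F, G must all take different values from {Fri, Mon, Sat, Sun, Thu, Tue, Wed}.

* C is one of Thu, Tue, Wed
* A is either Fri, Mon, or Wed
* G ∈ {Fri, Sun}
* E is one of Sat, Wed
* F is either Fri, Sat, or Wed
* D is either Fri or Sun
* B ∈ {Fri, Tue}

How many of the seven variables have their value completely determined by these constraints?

3

The 7 variables together cover exactly {Fri, Mon, Sat, Sun, Thu, Tue, Wed} — 7 values for 7 variables — and Mon appears only in A's list, so A = Mon.
The 6 still-open variables together cover exactly {Fri, Sat, Sun, Thu, Tue, Wed} — 6 values for 6 variables — and Thu appears only in C's list, so C = Thu.
Among the 5 still-open variables, Tue fits only B (and all 5 values in {Fri, Sat, Sun, Tue, Wed} must be used), so B = Tue.
The 2 variables D and G are confined to {Fri, Sun}, which locks those values in; drop them from F.
Determined: A=Mon, B=Tue, C=Thu. The other variables each still have more than one consistent value. That makes 3.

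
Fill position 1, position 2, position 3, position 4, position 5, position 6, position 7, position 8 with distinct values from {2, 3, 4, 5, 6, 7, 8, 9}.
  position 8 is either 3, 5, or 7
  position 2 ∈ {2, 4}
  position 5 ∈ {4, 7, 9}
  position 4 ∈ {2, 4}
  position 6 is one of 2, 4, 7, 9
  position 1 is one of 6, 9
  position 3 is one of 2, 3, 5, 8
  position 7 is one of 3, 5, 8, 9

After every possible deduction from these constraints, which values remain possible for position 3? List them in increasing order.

3, 5, 8

The 8 variables together cover exactly {2, 3, 4, 5, 6, 7, 8, 9} — 8 values for 8 variables — and 6 appears only in position 1's list, so position 1 = 6.
The 2 variables position 2 and position 4 are confined to {2, 4}, which locks those values in; drop them from position 3, position 5, position 6.
position 5 and position 6 share exactly the 2 values {7, 9}; by pigeonhole those values go to them, so strike 7, 9 from position 7, position 8.
No further eliminations apply; position 3 can still be any of 3, 5, 8.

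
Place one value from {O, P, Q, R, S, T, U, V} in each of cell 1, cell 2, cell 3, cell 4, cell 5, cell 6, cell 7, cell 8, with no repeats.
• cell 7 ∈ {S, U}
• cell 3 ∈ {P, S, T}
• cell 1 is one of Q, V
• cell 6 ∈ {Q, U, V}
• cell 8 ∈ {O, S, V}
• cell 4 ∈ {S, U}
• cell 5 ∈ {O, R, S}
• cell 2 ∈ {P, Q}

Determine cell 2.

Among the 8 variables, R fits only cell 5 (and all 8 values in {O, P, Q, R, S, T, U, V} must be used), so cell 5 = R.
Among the 7 still-open variables, O fits only cell 8 (and all 7 values in {O, P, Q, S, T, U, V} must be used), so cell 8 = O.
The 6 still-open variables together cover exactly {P, Q, S, T, U, V} — 6 values for 6 variables — and T appears only in cell 3's list, so cell 3 = T.
Among the 5 still-open variables, P fits only cell 2 (and all 5 values in {P, Q, S, U, V} must be used), so cell 2 = P.

P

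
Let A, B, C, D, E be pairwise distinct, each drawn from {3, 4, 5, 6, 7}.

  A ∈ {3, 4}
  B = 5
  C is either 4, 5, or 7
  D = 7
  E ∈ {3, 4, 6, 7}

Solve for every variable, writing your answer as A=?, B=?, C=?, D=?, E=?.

B has just one choice, so B = 5. So C can't be 5.
D must be 7 (only option left). Eliminate 7 elsewhere: C, E.
C's domain is down to {4}, so C = 4. Eliminate 4 elsewhere: A, E.
A's domain is down to {3}, so A = 3. Remove 3 from E.
E has just one choice, so E = 6.

A=3, B=5, C=4, D=7, E=6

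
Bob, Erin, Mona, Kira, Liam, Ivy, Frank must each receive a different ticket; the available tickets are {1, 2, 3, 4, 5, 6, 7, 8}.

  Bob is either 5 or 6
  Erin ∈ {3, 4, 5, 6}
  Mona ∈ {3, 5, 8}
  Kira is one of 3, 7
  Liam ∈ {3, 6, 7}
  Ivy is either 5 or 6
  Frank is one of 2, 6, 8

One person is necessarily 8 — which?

Mona

Among the 7 variables, 2 fits only Frank (and all 7 values in {2, 3, 4, 5, 6, 7, 8} must be used), so Frank = 2.
The 6 still-open variables together cover exactly {3, 4, 5, 6, 7, 8} — 6 values for 6 variables — and 4 appears only in Erin's list, so Erin = 4.
The 5 still-open variables draw from only 5 values {3, 5, 6, 7, 8}, so each is used; only Mona can be 8, hence Mona = 8.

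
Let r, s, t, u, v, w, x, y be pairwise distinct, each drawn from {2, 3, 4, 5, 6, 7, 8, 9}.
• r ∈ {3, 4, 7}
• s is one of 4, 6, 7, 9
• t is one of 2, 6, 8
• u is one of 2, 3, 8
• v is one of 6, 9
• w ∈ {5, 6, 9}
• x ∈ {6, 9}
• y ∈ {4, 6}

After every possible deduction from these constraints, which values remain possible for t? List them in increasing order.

2, 8

The 8 variables draw from only 8 values {2, 3, 4, 5, 6, 7, 8, 9}, so each is used; only w can be 5, hence w = 5.
v and x between them cover only {6, 9} — a naked pair. Remove those values from s, t, y.
y's domain is down to {4}, so y = 4. So r, s can't be 4.
That leaves s = 7. Eliminate 7 elsewhere: r.
That leaves r = 3. So u can't be 3.
No further eliminations apply; t can still be any of 2, 8.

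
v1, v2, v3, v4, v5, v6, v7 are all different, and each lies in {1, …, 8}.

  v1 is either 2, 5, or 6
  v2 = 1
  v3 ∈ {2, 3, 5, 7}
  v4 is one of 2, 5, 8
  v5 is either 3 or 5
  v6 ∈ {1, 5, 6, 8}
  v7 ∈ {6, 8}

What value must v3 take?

7

v2 must be 1 (only option left). Eliminate 1 elsewhere: v6.
The 6 still-open variables draw from only 6 values {2, 3, 5, 6, 7, 8}, so each is used; only v3 can be 7, hence v3 = 7.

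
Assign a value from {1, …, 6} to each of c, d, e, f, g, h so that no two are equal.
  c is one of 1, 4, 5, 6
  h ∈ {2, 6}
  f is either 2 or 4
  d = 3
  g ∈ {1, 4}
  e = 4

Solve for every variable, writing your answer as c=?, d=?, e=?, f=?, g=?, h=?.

d's domain is down to {3}, so d = 3.
That leaves e = 4. Strike 4 from c, f, g.
f must be 2 (only option left). So h can't be 2.
g has just one choice, so g = 1. Remove 1 from c.
h must be 6 (only option left). Remove 6 from c.
c has just one choice, so c = 5.

c=5, d=3, e=4, f=2, g=1, h=6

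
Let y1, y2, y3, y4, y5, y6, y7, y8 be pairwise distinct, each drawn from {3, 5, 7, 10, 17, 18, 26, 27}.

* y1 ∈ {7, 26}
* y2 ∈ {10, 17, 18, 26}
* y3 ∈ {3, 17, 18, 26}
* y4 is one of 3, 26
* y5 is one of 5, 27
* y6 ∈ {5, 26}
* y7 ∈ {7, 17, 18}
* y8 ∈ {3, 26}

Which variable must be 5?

y6

The 8 variables draw from only 8 values {3, 5, 7, 10, 17, 18, 26, 27}, so each is used; only y2 can be 10, hence y2 = 10.
The 7 still-open variables together cover exactly {3, 5, 7, 17, 18, 26, 27} — 7 values for 7 variables — and 27 appears only in y5's list, so y5 = 27.
Among the 6 still-open variables, 5 fits only y6 (and all 6 values in {3, 5, 7, 17, 18, 26} must be used), so y6 = 5.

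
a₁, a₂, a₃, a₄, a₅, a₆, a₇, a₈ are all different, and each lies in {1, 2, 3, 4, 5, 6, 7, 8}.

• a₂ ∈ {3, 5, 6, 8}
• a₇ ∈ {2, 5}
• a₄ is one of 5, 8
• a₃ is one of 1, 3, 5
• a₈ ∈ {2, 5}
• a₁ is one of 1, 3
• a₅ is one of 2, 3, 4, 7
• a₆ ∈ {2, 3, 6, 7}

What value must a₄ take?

8

Among the 8 variables, 4 fits only a₅ (and all 8 values in {1, 2, 3, 4, 5, 6, 7, 8} must be used), so a₅ = 4.
Among the 7 still-open variables, 7 fits only a₆ (and all 7 values in {1, 2, 3, 5, 6, 7, 8} must be used), so a₆ = 7.
The 6 still-open variables draw from only 6 values {1, 2, 3, 5, 6, 8}, so each is used; only a₂ can be 6, hence a₂ = 6.
The 5 still-open variables draw from only 5 values {1, 2, 3, 5, 8}, so each is used; only a₄ can be 8, hence a₄ = 8.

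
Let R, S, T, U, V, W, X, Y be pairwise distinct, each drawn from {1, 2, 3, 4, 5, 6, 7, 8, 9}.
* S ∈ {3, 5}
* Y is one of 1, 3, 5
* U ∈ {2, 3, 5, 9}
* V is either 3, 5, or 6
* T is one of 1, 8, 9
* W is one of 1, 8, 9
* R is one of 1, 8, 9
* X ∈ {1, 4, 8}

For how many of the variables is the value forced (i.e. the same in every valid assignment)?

The 8 variables draw from only 8 values {1, 2, 3, 4, 5, 6, 8, 9}, so each is used; only U can be 2, hence U = 2.
The 7 still-open variables draw from only 7 values {1, 3, 4, 5, 6, 8, 9}, so each is used; only X can be 4, hence X = 4.
Among the 6 still-open variables, 6 fits only V (and all 6 values in {1, 3, 5, 6, 8, 9} must be used), so V = 6.
The 3 variables R, T, W are confined to {1, 8, 9}, which locks those values in; drop them from Y.
Determined: U=2, V=6, X=4. The other variables each still have more than one consistent value. That makes 3.

3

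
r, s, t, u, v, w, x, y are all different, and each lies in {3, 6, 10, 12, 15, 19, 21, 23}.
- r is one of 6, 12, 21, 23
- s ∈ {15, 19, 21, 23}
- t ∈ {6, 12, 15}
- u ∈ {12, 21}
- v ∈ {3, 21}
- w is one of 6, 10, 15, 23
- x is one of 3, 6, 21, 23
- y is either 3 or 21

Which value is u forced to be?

12

The 8 variables together cover exactly {3, 6, 10, 12, 15, 19, 21, 23} — 8 values for 8 variables — and 10 appears only in w's list, so w = 10.
Among the 7 still-open variables, 19 fits only s (and all 7 values in {3, 6, 12, 15, 19, 21, 23} must be used), so s = 19.
The 6 still-open variables together cover exactly {3, 6, 12, 15, 21, 23} — 6 values for 6 variables — and 15 appears only in t's list, so t = 15.
The 2 variables v and y are confined to {3, 21}, which locks those values in; drop them from r, u, x.
So u = 12.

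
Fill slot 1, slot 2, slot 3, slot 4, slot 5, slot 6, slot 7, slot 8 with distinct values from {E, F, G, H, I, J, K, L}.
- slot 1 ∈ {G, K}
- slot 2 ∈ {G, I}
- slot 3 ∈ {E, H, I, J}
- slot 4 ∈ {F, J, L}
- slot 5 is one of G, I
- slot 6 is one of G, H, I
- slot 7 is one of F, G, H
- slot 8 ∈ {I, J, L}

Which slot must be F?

slot 7

The 8 variables together cover exactly {E, F, G, H, I, J, K, L} — 8 values for 8 variables — and E appears only in slot 3's list, so slot 3 = E.
Among the 7 still-open variables, K fits only slot 1 (and all 7 values in {F, G, H, I, J, K, L} must be used), so slot 1 = K.
The 2 variables slot 2 and slot 5 are confined to {G, I}, which locks those values in; drop them from slot 6, slot 7, slot 8.
That leaves slot 6 = H. Remove H from slot 7.
So F goes to slot 7.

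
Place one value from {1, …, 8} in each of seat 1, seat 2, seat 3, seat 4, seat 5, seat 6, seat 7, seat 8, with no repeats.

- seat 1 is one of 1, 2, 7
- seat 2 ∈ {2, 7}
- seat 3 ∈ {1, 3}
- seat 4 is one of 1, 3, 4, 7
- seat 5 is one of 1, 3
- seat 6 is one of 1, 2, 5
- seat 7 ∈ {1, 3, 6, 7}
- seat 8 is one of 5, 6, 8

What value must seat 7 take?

Among the 8 variables, 4 fits only seat 4 (and all 8 values in {1, 2, 3, 4, 5, 6, 7, 8} must be used), so seat 4 = 4.
The 7 still-open variables together cover exactly {1, 2, 3, 5, 6, 7, 8} — 7 values for 7 variables — and 8 appears only in seat 8's list, so seat 8 = 8.
The 6 still-open variables together cover exactly {1, 2, 3, 5, 6, 7} — 6 values for 6 variables — and 5 appears only in seat 6's list, so seat 6 = 5.
The 5 still-open variables together cover exactly {1, 2, 3, 6, 7} — 5 values for 5 variables — and 6 appears only in seat 7's list, so seat 7 = 6.

6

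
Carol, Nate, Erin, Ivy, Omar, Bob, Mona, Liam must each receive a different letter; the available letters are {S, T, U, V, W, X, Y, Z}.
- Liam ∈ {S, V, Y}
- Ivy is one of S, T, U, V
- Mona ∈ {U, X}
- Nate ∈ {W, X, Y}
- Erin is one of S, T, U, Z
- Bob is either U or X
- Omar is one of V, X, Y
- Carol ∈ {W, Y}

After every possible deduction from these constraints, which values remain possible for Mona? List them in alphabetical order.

The 8 variables together cover exactly {S, T, U, V, W, X, Y, Z} — 8 values for 8 variables — and Z appears only in Erin's list, so Erin = Z.
The 7 still-open variables draw from only 7 values {S, T, U, V, W, X, Y}, so each is used; only Ivy can be T, hence Ivy = T.
Among the 6 still-open variables, S fits only Liam (and all 6 values in {S, U, V, W, X, Y} must be used), so Liam = S.
Among the 5 still-open variables, V fits only Omar (and all 5 values in {U, V, W, X, Y} must be used), so Omar = V.
Bob and Mona share exactly the 2 values {U, X}; by pigeonhole those values go to them, so strike U, X from Nate.
No further eliminations apply; Mona can still be any of U, X.

U, X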